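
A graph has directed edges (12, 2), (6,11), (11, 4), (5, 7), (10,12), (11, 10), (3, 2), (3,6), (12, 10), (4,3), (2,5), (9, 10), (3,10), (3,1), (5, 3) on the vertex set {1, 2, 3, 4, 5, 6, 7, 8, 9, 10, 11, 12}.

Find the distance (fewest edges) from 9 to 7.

Distance 0: 9.
Distance 1: 10.
Distance 2: 12.
Distance 3: 2.
Distance 4: 5.
Distance 5: 3, 7 — contains 7.

5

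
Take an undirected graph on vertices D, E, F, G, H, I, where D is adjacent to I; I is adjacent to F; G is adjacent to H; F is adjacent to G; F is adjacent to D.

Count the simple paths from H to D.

2

H–G–F–D
H–G–F–I–D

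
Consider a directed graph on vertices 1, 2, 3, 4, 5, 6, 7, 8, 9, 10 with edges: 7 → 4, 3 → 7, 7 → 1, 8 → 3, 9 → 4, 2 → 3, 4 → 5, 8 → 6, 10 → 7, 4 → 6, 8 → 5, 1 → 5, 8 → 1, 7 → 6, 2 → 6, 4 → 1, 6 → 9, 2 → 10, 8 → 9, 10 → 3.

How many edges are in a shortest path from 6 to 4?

2

Distance 0: 6.
Distance 1: 9.
Distance 2: 4 — contains 4.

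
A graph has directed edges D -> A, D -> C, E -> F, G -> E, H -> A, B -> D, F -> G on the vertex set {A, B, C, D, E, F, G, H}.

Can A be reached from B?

Yes

Explore from B.
Distance 1: reach D.
Distance 2: reach A, C.
Found A.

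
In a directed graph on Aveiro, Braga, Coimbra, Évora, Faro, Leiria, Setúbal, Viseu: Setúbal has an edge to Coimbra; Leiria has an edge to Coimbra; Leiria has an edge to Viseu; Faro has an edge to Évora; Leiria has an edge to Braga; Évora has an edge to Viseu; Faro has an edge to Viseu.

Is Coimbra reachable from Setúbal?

Yes

Explore from Setúbal.
Distance 1: reach Coimbra.
Found Coimbra.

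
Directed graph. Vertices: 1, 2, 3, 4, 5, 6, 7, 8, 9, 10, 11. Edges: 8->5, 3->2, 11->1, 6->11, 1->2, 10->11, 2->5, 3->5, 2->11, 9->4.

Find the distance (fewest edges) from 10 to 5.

Distance 0: 10.
Distance 1: 11.
Distance 2: 1.
Distance 3: 2.
Distance 4: 5 — contains 5.

4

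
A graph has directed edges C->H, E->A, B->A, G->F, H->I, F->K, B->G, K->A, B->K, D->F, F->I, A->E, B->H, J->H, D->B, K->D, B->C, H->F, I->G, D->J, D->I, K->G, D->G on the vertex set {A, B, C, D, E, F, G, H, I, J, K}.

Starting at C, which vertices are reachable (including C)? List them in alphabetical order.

A, B, C, D, E, F, G, H, I, J, K

Start at C.
Its neighbours: H.
Then their neighbours: F, I.
Then next layer: G, K.
Then next layer: A, D.
Then next layer: B, E, J.
Every vertex is now reached.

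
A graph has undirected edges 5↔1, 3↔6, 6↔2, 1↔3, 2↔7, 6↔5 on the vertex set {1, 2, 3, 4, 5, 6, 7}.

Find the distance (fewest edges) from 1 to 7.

4

Distance 0: 1.
Distance 1: 3, 5.
Distance 2: 6.
Distance 3: 2.
Distance 4: 7 — contains 7.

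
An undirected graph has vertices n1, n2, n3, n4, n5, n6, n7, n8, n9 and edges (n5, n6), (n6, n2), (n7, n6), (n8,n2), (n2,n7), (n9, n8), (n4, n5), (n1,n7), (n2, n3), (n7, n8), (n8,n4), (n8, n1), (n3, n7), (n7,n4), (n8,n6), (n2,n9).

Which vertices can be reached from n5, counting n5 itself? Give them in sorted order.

Start at n5.
Its neighbours: n4, n6.
Then their neighbours: n2, n7, n8.
Then next layer: n1, n3, n9.
Every vertex is now reached.

n1, n2, n3, n4, n5, n6, n7, n8, n9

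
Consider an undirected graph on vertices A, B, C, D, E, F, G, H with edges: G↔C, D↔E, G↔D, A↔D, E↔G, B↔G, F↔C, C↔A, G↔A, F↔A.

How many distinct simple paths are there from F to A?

5

F–A
F–C–A
F–C–G–A
F–C–G–D–A
F–C–G–E–D–A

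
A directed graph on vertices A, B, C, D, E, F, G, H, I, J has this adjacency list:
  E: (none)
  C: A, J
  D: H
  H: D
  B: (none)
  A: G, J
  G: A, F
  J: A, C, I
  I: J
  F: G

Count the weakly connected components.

From A: component {A, C, F, G, I, J}.
From B: component {B}.
From D: component {D, H}.
From E: component {E}.
That's 4 components.

4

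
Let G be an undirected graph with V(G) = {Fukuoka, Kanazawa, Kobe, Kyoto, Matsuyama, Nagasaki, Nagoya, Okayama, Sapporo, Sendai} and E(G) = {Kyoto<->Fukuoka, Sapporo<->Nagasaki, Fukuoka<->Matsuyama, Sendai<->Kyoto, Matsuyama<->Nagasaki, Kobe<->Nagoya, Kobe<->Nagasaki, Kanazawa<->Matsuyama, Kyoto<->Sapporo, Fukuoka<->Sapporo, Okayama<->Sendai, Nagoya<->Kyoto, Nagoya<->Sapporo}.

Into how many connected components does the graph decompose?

1

From Fukuoka: component {Fukuoka, Kanazawa, Kobe, Kyoto, Matsuyama, Nagasaki, Nagoya, Okayama, Sapporo, Sendai}.
That's 1 component.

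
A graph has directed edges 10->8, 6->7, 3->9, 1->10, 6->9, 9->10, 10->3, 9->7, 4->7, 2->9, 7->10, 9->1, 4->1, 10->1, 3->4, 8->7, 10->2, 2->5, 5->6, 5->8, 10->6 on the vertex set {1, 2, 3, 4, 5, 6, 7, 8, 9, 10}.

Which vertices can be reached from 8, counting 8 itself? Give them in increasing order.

Start at 8.
Its neighbours: 7.
Then their neighbours: 10.
Then next layer: 1, 2, 3, 6.
Then next layer: 4, 5, 9.
Every vertex is now reached.

1, 2, 3, 4, 5, 6, 7, 8, 9, 10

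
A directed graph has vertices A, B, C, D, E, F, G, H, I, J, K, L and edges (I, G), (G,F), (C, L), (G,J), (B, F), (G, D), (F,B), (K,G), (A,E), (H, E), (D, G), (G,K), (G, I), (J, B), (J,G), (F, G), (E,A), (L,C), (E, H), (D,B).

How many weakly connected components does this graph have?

From A: component {A, E, H}.
From B: component {B, D, F, G, I, J, K}.
From C: component {C, L}.
That's 3 components.

3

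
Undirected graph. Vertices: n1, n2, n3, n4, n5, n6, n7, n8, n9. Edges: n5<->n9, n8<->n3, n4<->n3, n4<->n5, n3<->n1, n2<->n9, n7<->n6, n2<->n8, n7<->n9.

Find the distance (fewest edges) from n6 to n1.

Distance 0: n6.
Distance 1: n7.
Distance 2: n9.
Distance 3: n2, n5.
Distance 4: n4, n8.
Distance 5: n3.
Distance 6: n1 — contains n1.

6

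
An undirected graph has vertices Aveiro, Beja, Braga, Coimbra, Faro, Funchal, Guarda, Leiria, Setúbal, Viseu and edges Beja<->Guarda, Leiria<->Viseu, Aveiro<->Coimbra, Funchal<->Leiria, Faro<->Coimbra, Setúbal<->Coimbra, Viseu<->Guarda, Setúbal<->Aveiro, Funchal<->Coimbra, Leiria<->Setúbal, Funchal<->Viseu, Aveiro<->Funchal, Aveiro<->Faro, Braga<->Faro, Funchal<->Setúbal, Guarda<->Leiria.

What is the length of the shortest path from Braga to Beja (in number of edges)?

Distance 0: Braga.
Distance 1: Faro.
Distance 2: Aveiro, Coimbra.
Distance 3: Funchal, Setúbal.
Distance 4: Leiria, Viseu.
Distance 5: Guarda.
Distance 6: Beja — contains Beja.

6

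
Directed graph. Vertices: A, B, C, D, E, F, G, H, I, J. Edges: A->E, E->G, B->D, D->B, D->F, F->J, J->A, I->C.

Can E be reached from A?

Explore from A.
Distance 1: reach E.
Found E.

Yes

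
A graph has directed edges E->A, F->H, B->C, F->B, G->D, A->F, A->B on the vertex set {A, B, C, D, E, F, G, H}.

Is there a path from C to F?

C has no outgoing edges, so nothing is reachable from it.

No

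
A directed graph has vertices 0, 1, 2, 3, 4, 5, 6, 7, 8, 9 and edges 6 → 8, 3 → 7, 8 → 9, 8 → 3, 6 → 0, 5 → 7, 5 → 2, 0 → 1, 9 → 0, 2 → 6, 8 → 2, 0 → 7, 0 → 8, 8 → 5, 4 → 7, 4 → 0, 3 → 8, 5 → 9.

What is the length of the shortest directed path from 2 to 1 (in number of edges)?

Distance 0: 2.
Distance 1: 6.
Distance 2: 0, 8.
Distance 3: 1, 3, 5, 7, 9 — contains 1.

3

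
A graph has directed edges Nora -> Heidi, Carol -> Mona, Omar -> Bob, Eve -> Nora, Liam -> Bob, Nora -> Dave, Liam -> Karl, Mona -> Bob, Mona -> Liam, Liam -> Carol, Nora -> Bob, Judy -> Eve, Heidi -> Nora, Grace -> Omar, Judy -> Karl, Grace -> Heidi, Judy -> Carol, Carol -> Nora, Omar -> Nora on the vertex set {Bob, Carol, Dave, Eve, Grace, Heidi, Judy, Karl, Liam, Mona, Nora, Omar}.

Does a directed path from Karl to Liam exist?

No

Karl has no outgoing edges, so nothing is reachable from it.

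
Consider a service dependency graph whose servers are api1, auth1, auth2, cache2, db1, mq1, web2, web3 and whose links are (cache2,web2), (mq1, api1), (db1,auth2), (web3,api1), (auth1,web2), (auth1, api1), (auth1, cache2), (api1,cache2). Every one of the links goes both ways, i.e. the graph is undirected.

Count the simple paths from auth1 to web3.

auth1–api1–web3
auth1–cache2–api1–web3
auth1–web2–cache2–api1–web3

3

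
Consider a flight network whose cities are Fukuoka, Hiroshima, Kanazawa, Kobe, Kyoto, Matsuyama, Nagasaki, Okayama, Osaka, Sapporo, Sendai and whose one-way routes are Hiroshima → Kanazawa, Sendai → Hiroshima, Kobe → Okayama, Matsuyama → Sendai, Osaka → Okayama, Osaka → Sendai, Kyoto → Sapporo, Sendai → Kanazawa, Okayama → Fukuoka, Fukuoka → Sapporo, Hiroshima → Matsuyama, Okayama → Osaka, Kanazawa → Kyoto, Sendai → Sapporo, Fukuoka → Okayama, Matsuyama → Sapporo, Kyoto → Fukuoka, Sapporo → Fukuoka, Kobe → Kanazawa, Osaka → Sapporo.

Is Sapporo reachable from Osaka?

Yes

Explore from Osaka.
Distance 1: reach Okayama, Sapporo, Sendai.
Found Sapporo.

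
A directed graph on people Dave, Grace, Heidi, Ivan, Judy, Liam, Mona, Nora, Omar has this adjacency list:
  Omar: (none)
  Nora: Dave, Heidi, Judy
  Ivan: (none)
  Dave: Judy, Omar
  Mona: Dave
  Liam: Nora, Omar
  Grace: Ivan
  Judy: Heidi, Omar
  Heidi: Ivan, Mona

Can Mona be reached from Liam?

Explore from Liam.
Distance 1: reach Nora, Omar.
Distance 2: reach Dave, Heidi, Judy.
Distance 3: reach Ivan, Mona.
Found Mona.

Yes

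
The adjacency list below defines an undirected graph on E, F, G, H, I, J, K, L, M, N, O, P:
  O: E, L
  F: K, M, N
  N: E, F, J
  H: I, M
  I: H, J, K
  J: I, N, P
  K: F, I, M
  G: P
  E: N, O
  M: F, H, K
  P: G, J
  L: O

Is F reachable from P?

Explore from P.
Distance 1: reach G, J.
Distance 2: reach I, N.
Distance 3: reach E, F, H, K.
Found F.

Yes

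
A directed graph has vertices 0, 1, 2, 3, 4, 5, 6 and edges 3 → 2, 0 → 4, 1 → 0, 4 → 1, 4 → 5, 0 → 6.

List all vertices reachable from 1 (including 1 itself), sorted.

0, 1, 4, 5, 6

Start at 1.
Its neighbours: 0.
Then their neighbours: 4, 6.
Then next layer: 5.
Nothing further is reachable.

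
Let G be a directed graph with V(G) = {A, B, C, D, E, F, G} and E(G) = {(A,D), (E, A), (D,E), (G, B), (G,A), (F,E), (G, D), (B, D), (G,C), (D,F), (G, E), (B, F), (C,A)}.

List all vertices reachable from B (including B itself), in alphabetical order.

A, B, D, E, F

Start at B.
Its neighbours: D, F.
Then their neighbours: E.
Then next layer: A.
Nothing further is reachable.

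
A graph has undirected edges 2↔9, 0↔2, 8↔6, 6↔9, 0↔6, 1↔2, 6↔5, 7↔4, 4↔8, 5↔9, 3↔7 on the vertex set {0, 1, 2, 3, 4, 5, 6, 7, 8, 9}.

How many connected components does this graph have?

1

From 0: component {0, 1, 2, 3, 4, 5, 6, 7, 8, 9}.
That's 1 component.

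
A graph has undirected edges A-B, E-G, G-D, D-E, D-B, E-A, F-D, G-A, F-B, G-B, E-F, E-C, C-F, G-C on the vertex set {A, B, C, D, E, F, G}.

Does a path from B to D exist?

Yes

Explore from B.
Distance 1: reach A, D, F, G.
Found D.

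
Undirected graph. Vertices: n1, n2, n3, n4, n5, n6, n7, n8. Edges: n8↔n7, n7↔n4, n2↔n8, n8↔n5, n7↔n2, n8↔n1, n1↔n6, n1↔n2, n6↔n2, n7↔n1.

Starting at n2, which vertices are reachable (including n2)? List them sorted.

n1, n2, n4, n5, n6, n7, n8

Start at n2.
Its neighbours: n1, n6, n7, n8.
Then their neighbours: n4, n5.
Nothing further is reachable.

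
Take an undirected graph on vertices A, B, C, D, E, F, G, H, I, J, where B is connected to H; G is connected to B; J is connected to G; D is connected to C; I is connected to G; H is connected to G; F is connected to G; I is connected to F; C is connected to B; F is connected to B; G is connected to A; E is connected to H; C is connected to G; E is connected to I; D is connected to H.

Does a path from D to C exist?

Explore from D.
Distance 1: reach C, H.
Found C.

Yes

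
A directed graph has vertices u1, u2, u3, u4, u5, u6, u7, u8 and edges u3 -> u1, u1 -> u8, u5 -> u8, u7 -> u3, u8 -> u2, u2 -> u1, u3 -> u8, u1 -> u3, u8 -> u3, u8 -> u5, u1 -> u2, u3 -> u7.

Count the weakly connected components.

3

From u1: component {u1, u2, u3, u5, u7, u8}.
From u4: component {u4}.
From u6: component {u6}.
That's 3 components.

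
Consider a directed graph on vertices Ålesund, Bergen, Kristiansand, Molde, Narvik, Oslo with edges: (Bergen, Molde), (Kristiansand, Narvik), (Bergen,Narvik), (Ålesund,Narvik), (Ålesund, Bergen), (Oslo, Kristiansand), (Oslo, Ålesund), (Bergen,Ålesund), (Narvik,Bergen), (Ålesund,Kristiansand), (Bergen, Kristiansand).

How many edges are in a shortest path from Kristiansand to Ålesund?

3

Distance 0: Kristiansand.
Distance 1: Narvik.
Distance 2: Bergen.
Distance 3: Ålesund, Molde — contains Ålesund.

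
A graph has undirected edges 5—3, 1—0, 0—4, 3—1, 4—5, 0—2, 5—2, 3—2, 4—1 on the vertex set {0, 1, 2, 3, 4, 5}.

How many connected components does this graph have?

1

From 0: component {0, 1, 2, 3, 4, 5}.
That's 1 component.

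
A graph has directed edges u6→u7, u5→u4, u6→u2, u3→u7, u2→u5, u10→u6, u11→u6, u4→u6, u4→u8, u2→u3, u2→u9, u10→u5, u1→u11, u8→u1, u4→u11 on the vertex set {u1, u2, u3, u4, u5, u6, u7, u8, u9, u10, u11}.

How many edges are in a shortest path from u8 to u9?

5

Distance 0: u8.
Distance 1: u1.
Distance 2: u11.
Distance 3: u6.
Distance 4: u2, u7.
Distance 5: u3, u5, u9 — contains u9.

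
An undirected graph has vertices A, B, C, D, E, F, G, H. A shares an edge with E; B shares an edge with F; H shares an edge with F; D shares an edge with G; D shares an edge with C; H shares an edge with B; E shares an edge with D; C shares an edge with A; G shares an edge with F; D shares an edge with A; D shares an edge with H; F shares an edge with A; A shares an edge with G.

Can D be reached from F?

Yes

Explore from F.
Distance 1: reach A, B, G, H.
Distance 2: reach C, D, E.
Found D.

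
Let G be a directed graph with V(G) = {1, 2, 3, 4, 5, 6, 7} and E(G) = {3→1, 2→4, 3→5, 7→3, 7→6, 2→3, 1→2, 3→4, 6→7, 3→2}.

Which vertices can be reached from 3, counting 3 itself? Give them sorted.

1, 2, 3, 4, 5

Start at 3.
Its neighbours: 1, 2, 4, 5.
Nothing further is reachable.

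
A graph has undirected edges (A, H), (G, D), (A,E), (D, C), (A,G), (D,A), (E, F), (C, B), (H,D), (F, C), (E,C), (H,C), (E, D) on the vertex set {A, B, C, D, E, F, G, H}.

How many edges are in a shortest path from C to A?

Distance 0: C.
Distance 1: B, D, E, F, H.
Distance 2: A, G — contains A.

2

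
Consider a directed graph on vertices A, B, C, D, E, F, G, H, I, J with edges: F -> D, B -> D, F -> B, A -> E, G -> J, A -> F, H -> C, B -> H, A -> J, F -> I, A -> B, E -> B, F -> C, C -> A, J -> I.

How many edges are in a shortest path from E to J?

Distance 0: E.
Distance 1: B.
Distance 2: D, H.
Distance 3: C.
Distance 4: A.
Distance 5: F, J — contains J.

5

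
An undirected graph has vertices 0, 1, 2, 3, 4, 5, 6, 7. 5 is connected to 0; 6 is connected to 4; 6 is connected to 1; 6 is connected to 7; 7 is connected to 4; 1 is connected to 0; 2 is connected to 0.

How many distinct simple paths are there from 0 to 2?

1

0–2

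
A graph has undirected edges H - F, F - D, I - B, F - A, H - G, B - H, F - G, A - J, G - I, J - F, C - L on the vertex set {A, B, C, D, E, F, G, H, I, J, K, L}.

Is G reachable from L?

No

Explore from L.
Distance 1: reach C.
The search is exhausted without reaching G; it lies in a different component.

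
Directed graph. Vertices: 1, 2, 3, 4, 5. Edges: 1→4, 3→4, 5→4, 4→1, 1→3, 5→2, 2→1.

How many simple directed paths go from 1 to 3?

1→3

1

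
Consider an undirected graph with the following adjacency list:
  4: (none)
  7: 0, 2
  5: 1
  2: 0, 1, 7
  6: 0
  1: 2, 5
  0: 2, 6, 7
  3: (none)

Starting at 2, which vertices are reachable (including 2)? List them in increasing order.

Start at 2.
Its neighbours: 0, 1, 7.
Then their neighbours: 5, 6.
Nothing further is reachable.

0, 1, 2, 5, 6, 7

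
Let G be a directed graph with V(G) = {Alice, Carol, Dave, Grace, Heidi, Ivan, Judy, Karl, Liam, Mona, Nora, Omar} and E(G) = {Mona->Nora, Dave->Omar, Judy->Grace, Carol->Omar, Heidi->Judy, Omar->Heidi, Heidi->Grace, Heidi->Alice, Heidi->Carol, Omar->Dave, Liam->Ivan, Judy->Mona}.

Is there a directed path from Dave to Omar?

Yes

Explore from Dave.
Distance 1: reach Omar.
Found Omar.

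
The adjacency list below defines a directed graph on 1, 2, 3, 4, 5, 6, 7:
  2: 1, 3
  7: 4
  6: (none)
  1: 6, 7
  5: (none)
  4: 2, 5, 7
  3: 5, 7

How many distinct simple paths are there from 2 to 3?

1

2→3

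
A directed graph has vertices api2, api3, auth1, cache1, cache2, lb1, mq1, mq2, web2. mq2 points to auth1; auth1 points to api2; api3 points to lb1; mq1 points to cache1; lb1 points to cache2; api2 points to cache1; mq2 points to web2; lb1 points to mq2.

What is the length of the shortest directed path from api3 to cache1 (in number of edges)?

Distance 0: api3.
Distance 1: lb1.
Distance 2: cache2, mq2.
Distance 3: auth1, web2.
Distance 4: api2.
Distance 5: cache1 — contains cache1.

5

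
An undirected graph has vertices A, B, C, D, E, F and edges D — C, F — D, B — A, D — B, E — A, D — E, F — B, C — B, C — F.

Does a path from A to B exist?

Explore from A.
Distance 1: reach B, E.
Found B.

Yes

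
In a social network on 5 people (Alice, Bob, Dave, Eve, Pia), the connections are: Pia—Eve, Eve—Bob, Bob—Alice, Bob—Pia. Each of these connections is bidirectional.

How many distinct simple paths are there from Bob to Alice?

1

Bob–Alice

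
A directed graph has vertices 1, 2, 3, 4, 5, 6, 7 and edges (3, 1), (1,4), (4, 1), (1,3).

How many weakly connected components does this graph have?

5

From 1: component {1, 3, 4}.
From 2: component {2}.
From 5: component {5}.
From 6: component {6}.
From 7: component {7}.
That's 5 components.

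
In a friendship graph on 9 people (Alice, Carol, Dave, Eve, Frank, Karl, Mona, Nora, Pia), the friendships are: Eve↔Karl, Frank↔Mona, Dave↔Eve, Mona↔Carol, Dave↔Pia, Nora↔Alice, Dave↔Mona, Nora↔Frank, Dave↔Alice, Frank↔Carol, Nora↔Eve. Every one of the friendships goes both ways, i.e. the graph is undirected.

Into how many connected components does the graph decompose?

1

From Alice: component {Alice, Carol, Dave, Eve, Frank, Karl, Mona, Nora, Pia}.
That's 1 component.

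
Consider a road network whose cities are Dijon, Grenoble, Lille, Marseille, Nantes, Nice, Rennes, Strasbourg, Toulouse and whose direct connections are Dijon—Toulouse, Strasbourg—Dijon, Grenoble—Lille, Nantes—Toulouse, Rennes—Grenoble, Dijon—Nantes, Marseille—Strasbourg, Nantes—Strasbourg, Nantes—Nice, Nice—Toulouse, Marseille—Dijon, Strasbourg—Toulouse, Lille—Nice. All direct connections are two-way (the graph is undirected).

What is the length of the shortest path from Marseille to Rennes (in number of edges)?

Distance 0: Marseille.
Distance 1: Dijon, Strasbourg.
Distance 2: Nantes, Toulouse.
Distance 3: Nice.
Distance 4: Lille.
Distance 5: Grenoble.
Distance 6: Rennes — contains Rennes.

6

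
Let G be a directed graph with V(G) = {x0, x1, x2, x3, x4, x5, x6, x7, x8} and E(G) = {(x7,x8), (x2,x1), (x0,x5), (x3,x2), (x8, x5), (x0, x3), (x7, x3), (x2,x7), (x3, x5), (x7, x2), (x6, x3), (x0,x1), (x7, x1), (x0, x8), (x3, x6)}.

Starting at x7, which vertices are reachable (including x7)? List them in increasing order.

x1, x2, x3, x5, x6, x7, x8

Start at x7.
Its neighbours: x1, x2, x3, x8.
Then their neighbours: x5, x6.
Nothing further is reachable.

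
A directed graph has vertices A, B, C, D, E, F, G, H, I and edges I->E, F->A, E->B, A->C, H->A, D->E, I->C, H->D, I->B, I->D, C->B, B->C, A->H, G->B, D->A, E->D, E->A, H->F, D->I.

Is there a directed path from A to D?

Yes

Explore from A.
Distance 1: reach C, H.
Distance 2: reach B, D, F.
Found D.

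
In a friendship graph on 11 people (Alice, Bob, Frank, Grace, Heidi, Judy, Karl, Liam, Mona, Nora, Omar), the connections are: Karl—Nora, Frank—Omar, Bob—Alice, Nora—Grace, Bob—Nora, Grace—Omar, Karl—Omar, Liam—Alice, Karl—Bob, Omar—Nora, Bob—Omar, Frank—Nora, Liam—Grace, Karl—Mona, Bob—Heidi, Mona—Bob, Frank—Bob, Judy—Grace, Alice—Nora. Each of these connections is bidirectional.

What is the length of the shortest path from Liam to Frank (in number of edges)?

3

Distance 0: Liam.
Distance 1: Alice, Grace.
Distance 2: Bob, Judy, Nora, Omar.
Distance 3: Frank, Heidi, Karl, Mona — contains Frank.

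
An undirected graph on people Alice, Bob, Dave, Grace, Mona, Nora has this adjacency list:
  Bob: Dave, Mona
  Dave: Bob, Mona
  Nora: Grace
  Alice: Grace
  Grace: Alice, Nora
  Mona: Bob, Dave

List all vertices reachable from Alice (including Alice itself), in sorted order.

Start at Alice.
Its neighbours: Grace.
Then their neighbours: Nora.
Nothing further is reachable.

Alice, Grace, Nora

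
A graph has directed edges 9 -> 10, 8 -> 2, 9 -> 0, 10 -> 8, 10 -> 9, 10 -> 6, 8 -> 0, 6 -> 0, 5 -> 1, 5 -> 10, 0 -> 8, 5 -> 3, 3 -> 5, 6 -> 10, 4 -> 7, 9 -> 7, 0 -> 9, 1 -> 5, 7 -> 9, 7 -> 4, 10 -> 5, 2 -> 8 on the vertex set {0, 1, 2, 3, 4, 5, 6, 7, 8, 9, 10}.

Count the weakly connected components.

From 0: component {0, 1, 2, 3, 4, 5, 6, 7, 8, 9, 10}.
That's 1 component.

1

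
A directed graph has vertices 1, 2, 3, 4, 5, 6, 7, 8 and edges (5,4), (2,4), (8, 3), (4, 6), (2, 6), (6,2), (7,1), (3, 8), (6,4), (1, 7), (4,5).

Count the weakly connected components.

From 1: component {1, 7}.
From 2: component {2, 4, 5, 6}.
From 3: component {3, 8}.
That's 3 components.

3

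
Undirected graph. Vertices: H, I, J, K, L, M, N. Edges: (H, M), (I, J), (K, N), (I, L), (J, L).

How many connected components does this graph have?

From H: component {H, M}.
From I: component {I, J, L}.
From K: component {K, N}.
That's 3 components.

3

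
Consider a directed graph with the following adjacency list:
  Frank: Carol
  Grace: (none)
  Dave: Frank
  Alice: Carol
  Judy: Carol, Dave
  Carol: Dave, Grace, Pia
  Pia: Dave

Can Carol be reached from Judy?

Yes

Explore from Judy.
Distance 1: reach Carol, Dave.
Found Carol.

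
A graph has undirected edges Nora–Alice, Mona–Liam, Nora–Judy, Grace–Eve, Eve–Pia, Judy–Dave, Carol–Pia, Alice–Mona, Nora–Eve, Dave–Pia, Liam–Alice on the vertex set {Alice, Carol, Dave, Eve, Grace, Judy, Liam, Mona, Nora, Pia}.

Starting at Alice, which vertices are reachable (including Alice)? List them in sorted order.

Alice, Carol, Dave, Eve, Grace, Judy, Liam, Mona, Nora, Pia

Start at Alice.
Its neighbours: Liam, Mona, Nora.
Then their neighbours: Eve, Judy.
Then next layer: Dave, Grace, Pia.
Then next layer: Carol.
Every vertex is now reached.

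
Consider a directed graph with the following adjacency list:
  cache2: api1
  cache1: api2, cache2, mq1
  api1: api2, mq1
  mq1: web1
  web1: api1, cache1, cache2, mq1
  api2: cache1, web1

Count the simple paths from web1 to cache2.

web1→api1→api2→cache1→cache2
web1→cache1→cache2
web1→cache2

3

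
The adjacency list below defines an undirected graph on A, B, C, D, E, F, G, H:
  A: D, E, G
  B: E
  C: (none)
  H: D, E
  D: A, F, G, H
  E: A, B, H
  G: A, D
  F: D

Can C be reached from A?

No

Explore from A.
Distance 1: reach D, E, G.
Distance 2: reach B, F, H.
The search is exhausted without reaching C; it lies in a different component.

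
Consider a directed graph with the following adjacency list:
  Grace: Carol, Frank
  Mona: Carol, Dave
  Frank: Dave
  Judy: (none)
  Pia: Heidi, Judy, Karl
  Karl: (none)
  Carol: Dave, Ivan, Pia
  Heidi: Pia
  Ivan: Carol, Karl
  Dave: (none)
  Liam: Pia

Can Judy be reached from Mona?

Yes

Explore from Mona.
Distance 1: reach Carol, Dave.
Distance 2: reach Ivan, Pia.
Distance 3: reach Heidi, Judy, Karl.
Found Judy.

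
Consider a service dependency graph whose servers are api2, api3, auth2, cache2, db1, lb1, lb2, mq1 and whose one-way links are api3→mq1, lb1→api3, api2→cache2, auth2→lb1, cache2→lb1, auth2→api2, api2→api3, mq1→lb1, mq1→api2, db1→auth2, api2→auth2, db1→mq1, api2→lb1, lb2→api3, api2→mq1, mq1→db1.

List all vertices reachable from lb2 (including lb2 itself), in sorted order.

Start at lb2.
Its neighbours: api3.
Then their neighbours: mq1.
Then next layer: api2, db1, lb1.
Then next layer: auth2, cache2.
Every vertex is now reached.

api2, api3, auth2, cache2, db1, lb1, lb2, mq1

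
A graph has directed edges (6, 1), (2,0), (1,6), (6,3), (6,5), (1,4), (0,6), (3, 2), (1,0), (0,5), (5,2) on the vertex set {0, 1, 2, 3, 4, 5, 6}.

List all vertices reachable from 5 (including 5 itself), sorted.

Start at 5.
Its neighbours: 2.
Then their neighbours: 0.
Then next layer: 6.
Then next layer: 1, 3.
Then next layer: 4.
Every vertex is now reached.

0, 1, 2, 3, 4, 5, 6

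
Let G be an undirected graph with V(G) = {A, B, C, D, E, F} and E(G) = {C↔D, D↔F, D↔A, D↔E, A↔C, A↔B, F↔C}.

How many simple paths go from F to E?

3

F–C–A–D–E
F–C–D–E
F–D–E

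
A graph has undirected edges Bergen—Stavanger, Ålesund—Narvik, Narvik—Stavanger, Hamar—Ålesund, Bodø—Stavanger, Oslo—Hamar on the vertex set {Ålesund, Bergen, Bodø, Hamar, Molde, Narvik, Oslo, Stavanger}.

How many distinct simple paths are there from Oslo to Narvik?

1

Oslo–Hamar–Ålesund–Narvik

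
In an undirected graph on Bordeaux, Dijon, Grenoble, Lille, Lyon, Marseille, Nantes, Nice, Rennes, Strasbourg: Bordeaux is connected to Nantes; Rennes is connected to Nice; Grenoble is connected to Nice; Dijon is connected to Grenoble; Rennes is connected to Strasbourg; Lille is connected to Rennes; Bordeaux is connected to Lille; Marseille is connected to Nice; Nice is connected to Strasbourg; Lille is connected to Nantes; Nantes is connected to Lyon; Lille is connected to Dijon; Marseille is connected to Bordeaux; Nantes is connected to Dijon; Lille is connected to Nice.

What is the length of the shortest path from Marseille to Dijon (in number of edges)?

3

Distance 0: Marseille.
Distance 1: Bordeaux, Nice.
Distance 2: Grenoble, Lille, Nantes, Rennes, Strasbourg.
Distance 3: Dijon, Lyon — contains Dijon.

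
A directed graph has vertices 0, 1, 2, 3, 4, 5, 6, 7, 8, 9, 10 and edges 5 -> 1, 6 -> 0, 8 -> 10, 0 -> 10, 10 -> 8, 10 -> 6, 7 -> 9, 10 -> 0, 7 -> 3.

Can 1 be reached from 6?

Explore from 6.
Distance 1: reach 0.
Distance 2: reach 10.
Distance 3: reach 8.
The search from 6 is exhausted; no directed path reaches 1.

No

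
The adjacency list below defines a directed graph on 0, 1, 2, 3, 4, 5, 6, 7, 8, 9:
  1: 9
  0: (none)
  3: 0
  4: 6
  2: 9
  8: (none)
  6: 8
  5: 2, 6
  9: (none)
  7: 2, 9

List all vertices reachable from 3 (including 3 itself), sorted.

Start at 3.
Its neighbours: 0.
Nothing further is reachable.

0, 3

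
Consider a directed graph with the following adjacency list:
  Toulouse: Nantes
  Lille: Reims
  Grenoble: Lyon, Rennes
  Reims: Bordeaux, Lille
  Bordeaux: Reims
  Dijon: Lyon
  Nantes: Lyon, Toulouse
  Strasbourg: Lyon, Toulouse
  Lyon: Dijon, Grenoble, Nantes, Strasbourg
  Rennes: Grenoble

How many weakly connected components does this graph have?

2

From Bordeaux: component {Bordeaux, Lille, Reims}.
From Dijon: component {Dijon, Grenoble, Lyon, Nantes, Rennes, Strasbourg, Toulouse}.
That's 2 components.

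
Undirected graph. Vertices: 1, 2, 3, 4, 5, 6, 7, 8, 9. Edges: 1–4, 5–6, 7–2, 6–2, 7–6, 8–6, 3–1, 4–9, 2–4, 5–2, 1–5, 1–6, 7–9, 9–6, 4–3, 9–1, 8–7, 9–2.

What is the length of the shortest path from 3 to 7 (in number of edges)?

Distance 0: 3.
Distance 1: 1, 4.
Distance 2: 2, 5, 6, 9.
Distance 3: 7, 8 — contains 7.

3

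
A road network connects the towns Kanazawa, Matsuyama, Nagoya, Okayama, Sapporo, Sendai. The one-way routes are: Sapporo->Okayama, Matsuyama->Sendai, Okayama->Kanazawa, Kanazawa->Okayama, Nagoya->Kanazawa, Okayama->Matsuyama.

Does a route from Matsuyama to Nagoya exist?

Explore from Matsuyama.
Distance 1: reach Sendai.
The search from Matsuyama is exhausted; no directed path reaches Nagoya.

No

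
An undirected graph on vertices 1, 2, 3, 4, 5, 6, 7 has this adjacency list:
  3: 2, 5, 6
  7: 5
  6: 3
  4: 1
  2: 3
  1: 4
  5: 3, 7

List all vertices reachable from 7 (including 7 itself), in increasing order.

2, 3, 5, 6, 7

Start at 7.
Its neighbours: 5.
Then their neighbours: 3.
Then next layer: 2, 6.
Nothing further is reachable.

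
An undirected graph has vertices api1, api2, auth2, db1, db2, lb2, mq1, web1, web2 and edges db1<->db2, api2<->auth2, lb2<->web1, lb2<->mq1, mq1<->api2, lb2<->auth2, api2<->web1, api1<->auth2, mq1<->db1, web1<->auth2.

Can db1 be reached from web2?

web2 has no edges, so nothing is reachable from it.

No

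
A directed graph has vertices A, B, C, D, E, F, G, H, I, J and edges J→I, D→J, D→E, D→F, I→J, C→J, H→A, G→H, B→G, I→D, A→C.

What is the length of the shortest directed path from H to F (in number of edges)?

6

Distance 0: H.
Distance 1: A.
Distance 2: C.
Distance 3: J.
Distance 4: I.
Distance 5: D.
Distance 6: E, F — contains F.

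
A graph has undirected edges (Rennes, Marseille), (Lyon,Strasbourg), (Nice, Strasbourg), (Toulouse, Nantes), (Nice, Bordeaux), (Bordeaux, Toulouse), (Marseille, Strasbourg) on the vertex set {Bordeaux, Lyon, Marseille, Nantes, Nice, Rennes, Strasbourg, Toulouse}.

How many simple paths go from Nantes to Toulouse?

1

Nantes–Toulouse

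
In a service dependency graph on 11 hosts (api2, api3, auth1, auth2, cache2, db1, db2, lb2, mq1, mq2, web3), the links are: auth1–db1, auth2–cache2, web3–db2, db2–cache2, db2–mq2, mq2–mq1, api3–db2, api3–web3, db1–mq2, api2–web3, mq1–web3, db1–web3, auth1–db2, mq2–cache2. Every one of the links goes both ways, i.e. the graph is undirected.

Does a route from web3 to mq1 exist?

Explore from web3.
Distance 1: reach api2, api3, db1, db2, mq1.
Found mq1.

Yes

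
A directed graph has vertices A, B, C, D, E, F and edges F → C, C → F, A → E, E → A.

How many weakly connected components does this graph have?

4

From A: component {A, E}.
From B: component {B}.
From C: component {C, F}.
From D: component {D}.
That's 4 components.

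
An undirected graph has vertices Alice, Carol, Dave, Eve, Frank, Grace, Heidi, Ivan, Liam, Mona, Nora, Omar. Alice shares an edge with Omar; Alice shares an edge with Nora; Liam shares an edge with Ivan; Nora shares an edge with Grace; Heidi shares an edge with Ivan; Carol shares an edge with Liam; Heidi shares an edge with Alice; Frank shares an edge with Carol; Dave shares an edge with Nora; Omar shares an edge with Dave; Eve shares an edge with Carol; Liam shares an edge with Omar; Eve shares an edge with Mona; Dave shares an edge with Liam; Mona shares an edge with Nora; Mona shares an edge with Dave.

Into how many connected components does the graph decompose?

From Alice: component {Alice, Carol, Dave, Eve, Frank, Grace, Heidi, Ivan, Liam, Mona, Nora, Omar}.
That's 1 component.

1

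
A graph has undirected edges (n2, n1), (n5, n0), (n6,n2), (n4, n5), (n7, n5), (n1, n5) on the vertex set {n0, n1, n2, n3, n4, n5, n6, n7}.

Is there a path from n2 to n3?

No

Explore from n2.
Distance 1: reach n1, n6.
Distance 2: reach n5.
Distance 3: reach n0, n4, n7.
The search is exhausted without reaching n3; it lies in a different component.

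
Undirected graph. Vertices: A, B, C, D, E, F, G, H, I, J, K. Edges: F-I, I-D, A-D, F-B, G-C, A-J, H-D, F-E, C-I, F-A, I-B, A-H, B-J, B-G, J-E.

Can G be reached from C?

Explore from C.
Distance 1: reach G, I.
Found G.

Yes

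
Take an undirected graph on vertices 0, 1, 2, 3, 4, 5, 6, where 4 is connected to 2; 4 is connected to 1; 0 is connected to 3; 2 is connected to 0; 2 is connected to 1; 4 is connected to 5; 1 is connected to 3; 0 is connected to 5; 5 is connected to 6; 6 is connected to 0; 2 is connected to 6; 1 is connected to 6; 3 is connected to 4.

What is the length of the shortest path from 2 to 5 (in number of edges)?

2

Distance 0: 2.
Distance 1: 0, 1, 4, 6.
Distance 2: 3, 5 — contains 5.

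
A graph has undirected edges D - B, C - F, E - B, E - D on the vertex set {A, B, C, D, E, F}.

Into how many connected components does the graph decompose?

From A: component {A}.
From B: component {B, D, E}.
From C: component {C, F}.
That's 3 components.

3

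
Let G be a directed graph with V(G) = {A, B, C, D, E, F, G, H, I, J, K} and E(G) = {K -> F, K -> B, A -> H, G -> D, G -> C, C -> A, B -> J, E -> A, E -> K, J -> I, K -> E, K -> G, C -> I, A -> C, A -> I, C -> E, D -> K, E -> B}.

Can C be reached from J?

Explore from J.
Distance 1: reach I.
The search from J is exhausted; no directed path reaches C.

No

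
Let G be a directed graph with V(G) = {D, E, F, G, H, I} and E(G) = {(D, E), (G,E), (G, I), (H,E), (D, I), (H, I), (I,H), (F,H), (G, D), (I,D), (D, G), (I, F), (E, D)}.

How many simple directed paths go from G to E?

G→D→E
G→D→I→F→H→E
G→D→I→H→E
G→E
G→I→D→E
G→I→F→H→E
G→I→H→E

7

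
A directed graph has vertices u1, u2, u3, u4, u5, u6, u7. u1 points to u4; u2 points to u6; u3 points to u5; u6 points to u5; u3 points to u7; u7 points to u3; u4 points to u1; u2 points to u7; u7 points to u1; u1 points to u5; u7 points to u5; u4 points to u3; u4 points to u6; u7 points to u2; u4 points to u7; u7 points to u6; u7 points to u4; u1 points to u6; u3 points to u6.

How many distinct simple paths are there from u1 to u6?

u1→u4→u3→u6
u1→u4→u3→u7→u2→u6
u1→u4→u3→u7→u6
u1→u4→u6
u1→u4→u7→u2→u6
u1→u4→u7→u3→u6
u1→u4→u7→u6
u1→u6

8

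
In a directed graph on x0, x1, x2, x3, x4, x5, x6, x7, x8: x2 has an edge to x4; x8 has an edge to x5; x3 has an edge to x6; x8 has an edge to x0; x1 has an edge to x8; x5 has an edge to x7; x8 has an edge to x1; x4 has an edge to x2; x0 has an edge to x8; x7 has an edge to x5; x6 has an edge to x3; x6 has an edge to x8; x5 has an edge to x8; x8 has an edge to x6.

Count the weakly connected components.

From x0: component {x0, x1, x3, x5, x6, x7, x8}.
From x2: component {x2, x4}.
That's 2 components.

2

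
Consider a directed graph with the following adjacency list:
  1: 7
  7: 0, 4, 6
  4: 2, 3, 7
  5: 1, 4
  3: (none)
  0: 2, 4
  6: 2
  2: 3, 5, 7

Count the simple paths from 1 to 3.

8

1→7→0→2→3
1→7→0→2→5→4→3
1→7→0→4→2→3
1→7→0→4→3
1→7→4→2→3
1→7→4→3
1→7→6→2→3
1→7→6→2→5→4→3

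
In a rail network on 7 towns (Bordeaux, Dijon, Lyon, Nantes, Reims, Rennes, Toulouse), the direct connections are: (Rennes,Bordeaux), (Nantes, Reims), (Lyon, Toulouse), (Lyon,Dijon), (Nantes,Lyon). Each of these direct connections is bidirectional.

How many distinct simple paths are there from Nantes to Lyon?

1

Nantes–Lyon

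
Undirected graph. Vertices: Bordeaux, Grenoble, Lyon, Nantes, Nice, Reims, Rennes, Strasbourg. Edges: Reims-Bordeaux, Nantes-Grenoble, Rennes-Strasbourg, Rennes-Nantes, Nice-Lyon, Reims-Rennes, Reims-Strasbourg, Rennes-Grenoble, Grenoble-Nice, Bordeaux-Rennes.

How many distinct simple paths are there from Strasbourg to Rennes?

Strasbourg–Reims–Bordeaux–Rennes
Strasbourg–Reims–Rennes
Strasbourg–Rennes

3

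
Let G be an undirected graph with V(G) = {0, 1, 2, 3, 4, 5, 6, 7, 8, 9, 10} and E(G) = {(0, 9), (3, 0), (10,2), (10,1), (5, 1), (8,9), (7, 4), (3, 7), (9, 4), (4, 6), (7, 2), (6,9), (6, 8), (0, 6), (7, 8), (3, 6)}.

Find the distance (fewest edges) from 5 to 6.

Distance 0: 5.
Distance 1: 1.
Distance 2: 10.
Distance 3: 2.
Distance 4: 7.
Distance 5: 3, 4, 8.
Distance 6: 0, 6, 9 — contains 6.

6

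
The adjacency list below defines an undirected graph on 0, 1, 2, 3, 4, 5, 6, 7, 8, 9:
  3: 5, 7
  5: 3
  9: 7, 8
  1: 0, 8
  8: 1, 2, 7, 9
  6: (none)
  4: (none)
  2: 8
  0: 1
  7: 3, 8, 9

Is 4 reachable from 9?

Explore from 9.
Distance 1: reach 7, 8.
Distance 2: reach 1, 2, 3.
Distance 3: reach 0, 5.
The search is exhausted without reaching 4; it lies in a different component.

No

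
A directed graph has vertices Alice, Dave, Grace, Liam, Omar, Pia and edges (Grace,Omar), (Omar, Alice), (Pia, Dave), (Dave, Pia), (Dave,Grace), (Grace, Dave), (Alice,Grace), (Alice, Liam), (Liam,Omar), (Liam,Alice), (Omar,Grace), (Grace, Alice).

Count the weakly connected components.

From Alice: component {Alice, Dave, Grace, Liam, Omar, Pia}.
That's 1 component.

1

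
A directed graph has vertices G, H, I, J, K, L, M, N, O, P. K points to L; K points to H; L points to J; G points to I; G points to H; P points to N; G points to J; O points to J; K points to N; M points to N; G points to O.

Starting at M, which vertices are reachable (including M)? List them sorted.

M, N

Start at M.
Its neighbours: N.
Nothing further is reachable.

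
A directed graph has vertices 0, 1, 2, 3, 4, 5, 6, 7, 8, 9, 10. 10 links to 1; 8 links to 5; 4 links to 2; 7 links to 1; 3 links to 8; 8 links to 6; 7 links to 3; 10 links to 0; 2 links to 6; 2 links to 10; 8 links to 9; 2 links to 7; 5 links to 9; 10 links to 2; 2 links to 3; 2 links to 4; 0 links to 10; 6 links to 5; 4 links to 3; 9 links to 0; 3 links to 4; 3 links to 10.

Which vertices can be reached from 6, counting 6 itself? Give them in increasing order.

Start at 6.
Its neighbours: 5.
Then their neighbours: 9.
Then next layer: 0.
Then next layer: 10.
Then next layer: 1, 2.
Then next layer: 3, 4, 7.
Then next layer: 8.
Every vertex is now reached.

0, 1, 2, 3, 4, 5, 6, 7, 8, 9, 10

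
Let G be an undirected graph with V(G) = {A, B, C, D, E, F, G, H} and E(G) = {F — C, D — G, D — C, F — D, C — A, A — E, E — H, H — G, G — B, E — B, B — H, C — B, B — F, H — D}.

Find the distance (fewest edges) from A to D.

2

Distance 0: A.
Distance 1: C, E.
Distance 2: B, D, F, H — contains D.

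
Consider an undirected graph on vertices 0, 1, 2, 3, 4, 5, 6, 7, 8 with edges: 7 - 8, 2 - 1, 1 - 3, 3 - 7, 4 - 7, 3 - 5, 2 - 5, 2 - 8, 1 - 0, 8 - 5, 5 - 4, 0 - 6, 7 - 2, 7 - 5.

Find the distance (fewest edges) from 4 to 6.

Distance 0: 4.
Distance 1: 5, 7.
Distance 2: 2, 3, 8.
Distance 3: 1.
Distance 4: 0.
Distance 5: 6 — contains 6.

5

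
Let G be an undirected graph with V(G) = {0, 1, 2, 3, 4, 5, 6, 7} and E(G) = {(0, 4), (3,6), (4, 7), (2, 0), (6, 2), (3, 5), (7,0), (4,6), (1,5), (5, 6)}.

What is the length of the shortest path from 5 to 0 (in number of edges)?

3

Distance 0: 5.
Distance 1: 1, 3, 6.
Distance 2: 2, 4.
Distance 3: 0, 7 — contains 0.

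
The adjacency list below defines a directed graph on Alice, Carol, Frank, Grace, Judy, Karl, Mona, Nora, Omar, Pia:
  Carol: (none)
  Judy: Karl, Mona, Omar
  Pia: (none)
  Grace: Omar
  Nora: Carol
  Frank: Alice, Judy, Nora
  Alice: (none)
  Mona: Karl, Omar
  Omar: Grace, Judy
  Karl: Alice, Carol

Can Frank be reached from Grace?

No

Explore from Grace.
Distance 1: reach Omar.
Distance 2: reach Judy.
Distance 3: reach Karl, Mona.
Distance 4: reach Alice, Carol.
The search from Grace is exhausted; no directed path reaches Frank.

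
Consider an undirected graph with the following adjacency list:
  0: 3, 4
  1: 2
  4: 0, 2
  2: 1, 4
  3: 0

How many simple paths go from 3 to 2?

1

3–0–4–2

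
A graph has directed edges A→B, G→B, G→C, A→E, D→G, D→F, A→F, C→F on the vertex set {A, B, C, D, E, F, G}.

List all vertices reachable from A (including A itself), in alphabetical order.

A, B, E, F

Start at A.
Its neighbours: B, E, F.
Nothing further is reachable.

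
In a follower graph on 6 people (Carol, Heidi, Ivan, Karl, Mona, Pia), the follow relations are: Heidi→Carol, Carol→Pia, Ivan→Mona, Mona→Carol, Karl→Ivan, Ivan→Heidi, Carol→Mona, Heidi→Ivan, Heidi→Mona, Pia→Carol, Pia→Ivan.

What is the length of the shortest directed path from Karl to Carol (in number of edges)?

Distance 0: Karl.
Distance 1: Ivan.
Distance 2: Heidi, Mona.
Distance 3: Carol — contains Carol.

3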